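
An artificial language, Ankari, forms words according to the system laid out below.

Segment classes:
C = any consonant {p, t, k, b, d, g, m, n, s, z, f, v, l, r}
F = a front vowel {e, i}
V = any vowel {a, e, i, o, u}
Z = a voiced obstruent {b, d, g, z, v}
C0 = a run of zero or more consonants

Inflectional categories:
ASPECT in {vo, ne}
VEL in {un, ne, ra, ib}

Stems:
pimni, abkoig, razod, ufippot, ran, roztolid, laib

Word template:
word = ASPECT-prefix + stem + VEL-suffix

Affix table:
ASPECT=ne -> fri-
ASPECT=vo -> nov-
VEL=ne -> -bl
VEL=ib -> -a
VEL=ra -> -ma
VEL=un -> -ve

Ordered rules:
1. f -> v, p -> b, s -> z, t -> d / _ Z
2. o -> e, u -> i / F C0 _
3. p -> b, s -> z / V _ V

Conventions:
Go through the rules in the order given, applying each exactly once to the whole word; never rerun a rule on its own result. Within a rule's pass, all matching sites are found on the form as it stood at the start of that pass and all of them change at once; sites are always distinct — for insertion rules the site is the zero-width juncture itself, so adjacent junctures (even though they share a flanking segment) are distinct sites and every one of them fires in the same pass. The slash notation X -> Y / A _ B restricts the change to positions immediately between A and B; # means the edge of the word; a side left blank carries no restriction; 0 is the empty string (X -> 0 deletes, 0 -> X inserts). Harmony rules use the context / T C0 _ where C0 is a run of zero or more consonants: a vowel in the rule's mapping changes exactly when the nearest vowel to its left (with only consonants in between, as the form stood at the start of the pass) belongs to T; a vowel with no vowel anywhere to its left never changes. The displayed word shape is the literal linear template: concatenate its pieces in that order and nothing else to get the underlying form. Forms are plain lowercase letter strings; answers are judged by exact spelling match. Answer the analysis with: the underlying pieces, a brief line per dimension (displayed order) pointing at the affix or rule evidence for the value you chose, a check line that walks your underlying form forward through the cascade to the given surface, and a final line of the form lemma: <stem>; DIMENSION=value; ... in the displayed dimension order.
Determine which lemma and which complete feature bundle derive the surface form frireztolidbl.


underlying: fri-roztolid-bl
ASPECT=ne - signalled by the affix fri-
VEL=ne - signalled by the affix -bl
check: friroztolidbl -> friroztolidbl -> frireztolidbl -> frireztolidbl
lemma: roztolid; ASPECT=ne; VEL=ne


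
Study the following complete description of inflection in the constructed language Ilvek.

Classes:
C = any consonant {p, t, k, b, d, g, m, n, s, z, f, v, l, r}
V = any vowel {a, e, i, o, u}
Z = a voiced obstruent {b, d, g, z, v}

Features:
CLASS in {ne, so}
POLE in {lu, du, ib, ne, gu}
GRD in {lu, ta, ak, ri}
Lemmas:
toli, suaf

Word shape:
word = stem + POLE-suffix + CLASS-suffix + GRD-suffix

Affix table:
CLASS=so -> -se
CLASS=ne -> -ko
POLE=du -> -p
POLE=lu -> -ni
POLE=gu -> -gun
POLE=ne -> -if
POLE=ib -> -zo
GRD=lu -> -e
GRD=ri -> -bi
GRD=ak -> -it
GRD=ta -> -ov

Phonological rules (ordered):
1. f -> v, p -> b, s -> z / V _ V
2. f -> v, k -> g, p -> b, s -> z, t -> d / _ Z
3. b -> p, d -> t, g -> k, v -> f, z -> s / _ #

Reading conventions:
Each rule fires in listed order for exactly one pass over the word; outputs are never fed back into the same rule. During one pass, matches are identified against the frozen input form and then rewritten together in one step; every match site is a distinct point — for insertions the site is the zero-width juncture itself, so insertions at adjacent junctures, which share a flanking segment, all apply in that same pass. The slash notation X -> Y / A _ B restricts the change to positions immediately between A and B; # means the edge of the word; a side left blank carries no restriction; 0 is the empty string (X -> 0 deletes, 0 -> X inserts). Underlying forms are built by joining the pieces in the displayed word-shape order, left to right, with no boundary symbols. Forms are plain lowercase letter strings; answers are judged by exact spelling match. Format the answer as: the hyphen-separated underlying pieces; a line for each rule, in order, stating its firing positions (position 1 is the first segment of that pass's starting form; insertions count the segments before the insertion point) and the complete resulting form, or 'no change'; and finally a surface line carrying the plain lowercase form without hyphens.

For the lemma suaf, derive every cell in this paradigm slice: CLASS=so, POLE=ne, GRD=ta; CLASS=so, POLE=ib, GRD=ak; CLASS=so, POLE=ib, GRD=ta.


cell CLASS=so, POLE=ne, GRD=ta:
underlying: suaf-if-se-ov
1. f -> v, p -> b, s -> z / V _ V: fires at position(s) 4: suavifseov
2. f -> v, k -> g, p -> b, s -> z, t -> d / _ Z: no change
3. b -> p, d -> t, g -> k, v -> f, z -> s / _ #: fires at position(s) 10: suavifseof
surface: suavifseof

cell CLASS=so, POLE=ib, GRD=ak:
underlying: suaf-zo-se-it
1. f -> v, p -> b, s -> z / V _ V: fires at position(s) 7: suafzozeit
2. f -> v, k -> g, p -> b, s -> z, t -> d / _ Z: fires at position(s) 4: suavzozeit
3. b -> p, d -> t, g -> k, v -> f, z -> s / _ #: no change
surface: suavzozeit

cell CLASS=so, POLE=ib, GRD=ta:
underlying: suaf-zo-se-ov
1. f -> v, p -> b, s -> z / V _ V: fires at position(s) 7: suafzozeov
2. f -> v, k -> g, p -> b, s -> z, t -> d / _ Z: fires at position(s) 4: suavzozeov
3. b -> p, d -> t, g -> k, v -> f, z -> s / _ #: fires at position(s) 10: suavzozeof
surface: suavzozeof


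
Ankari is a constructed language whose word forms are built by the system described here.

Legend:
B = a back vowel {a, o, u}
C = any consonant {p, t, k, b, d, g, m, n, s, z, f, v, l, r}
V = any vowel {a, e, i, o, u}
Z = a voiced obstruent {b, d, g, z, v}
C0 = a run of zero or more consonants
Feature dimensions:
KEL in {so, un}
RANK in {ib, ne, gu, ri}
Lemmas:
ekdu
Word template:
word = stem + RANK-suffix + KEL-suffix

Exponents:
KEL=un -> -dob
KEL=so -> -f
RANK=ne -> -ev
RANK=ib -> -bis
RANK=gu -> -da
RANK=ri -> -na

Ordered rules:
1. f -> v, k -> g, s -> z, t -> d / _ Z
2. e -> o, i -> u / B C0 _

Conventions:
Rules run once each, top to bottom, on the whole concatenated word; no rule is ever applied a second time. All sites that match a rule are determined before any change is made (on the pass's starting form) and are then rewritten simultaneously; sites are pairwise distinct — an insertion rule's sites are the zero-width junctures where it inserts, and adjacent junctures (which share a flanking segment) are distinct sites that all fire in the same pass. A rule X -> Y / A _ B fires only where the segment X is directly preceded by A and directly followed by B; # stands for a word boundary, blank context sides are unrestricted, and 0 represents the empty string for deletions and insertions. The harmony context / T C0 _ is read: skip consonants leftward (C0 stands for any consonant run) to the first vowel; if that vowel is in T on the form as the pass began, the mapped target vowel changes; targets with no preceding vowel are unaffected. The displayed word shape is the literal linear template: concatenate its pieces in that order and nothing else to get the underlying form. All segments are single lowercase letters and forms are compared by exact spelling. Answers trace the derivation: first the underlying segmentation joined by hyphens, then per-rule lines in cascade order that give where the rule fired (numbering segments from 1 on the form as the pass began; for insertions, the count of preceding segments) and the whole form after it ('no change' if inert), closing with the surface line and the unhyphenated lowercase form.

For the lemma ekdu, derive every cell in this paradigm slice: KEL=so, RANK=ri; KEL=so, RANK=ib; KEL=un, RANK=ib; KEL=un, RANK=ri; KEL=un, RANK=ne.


cell KEL=so, RANK=ri:
underlying: ekdu-na-f
1. f -> v, k -> g, s -> z, t -> d / _ Z: fires at position(s) 2: egdunaf
2. e -> o, i -> u / B C0 _: no change
surface: egdunaf

cell KEL=so, RANK=ib:
underlying: ekdu-bis-f
1. f -> v, k -> g, s -> z, t -> d / _ Z: fires at position(s) 2: egdubisf
2. e -> o, i -> u / B C0 _: fires at position(s) 6: egdubusf
surface: egdubusf

cell KEL=un, RANK=ib:
underlying: ekdu-bis-dob
1. f -> v, k -> g, s -> z, t -> d / _ Z: fires at position(s) 2, 7: egdubizdob
2. e -> o, i -> u / B C0 _: fires at position(s) 6: egdubuzdob
surface: egdubuzdob

cell KEL=un, RANK=ri:
underlying: ekdu-na-dob
1. f -> v, k -> g, s -> z, t -> d / _ Z: fires at position(s) 2: egdunadob
2. e -> o, i -> u / B C0 _: no change
surface: egdunadob

cell KEL=un, RANK=ne:
underlying: ekdu-ev-dob
1. f -> v, k -> g, s -> z, t -> d / _ Z: fires at position(s) 2: egduevdob
2. e -> o, i -> u / B C0 _: fires at position(s) 5: egduovdob
surface: egduovdob


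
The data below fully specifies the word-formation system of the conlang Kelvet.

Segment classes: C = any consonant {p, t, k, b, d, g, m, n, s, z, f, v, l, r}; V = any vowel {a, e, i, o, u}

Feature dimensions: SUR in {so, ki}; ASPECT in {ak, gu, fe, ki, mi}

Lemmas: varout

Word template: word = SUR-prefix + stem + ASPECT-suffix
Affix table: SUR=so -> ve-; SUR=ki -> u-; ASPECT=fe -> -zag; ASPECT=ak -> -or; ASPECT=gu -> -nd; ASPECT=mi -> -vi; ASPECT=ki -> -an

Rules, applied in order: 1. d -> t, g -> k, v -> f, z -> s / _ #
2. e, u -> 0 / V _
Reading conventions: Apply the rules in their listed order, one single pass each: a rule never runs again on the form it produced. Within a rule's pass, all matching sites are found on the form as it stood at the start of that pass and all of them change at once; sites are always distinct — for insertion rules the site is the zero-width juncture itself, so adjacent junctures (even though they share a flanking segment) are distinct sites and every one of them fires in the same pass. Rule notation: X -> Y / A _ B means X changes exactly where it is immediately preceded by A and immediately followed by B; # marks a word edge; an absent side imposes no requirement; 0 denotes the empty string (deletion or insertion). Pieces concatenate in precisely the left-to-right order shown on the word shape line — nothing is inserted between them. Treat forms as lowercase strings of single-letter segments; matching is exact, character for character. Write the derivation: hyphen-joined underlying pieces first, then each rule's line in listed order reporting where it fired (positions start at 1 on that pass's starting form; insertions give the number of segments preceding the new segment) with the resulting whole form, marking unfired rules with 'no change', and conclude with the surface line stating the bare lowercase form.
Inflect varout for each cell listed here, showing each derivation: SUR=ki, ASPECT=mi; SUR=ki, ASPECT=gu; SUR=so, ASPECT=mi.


cell SUR=ki, ASPECT=mi:
underlying: u-varout-vi
1. d -> t, g -> k, v -> f, z -> s / _ #: no change
2. e, u -> 0 / V _: fires at position(s) 6: uvarotvi
surface: uvarotvi

cell SUR=ki, ASPECT=gu:
underlying: u-varout-nd
1. d -> t, g -> k, v -> f, z -> s / _ #: fires at position(s) 9: uvaroutnt
2. e, u -> 0 / V _: fires at position(s) 6: uvarotnt
surface: uvarotnt

cell SUR=so, ASPECT=mi:
underlying: ve-varout-vi
1. d -> t, g -> k, v -> f, z -> s / _ #: no change
2. e, u -> 0 / V _: fires at position(s) 7: vevarotvi
surface: vevarotvi


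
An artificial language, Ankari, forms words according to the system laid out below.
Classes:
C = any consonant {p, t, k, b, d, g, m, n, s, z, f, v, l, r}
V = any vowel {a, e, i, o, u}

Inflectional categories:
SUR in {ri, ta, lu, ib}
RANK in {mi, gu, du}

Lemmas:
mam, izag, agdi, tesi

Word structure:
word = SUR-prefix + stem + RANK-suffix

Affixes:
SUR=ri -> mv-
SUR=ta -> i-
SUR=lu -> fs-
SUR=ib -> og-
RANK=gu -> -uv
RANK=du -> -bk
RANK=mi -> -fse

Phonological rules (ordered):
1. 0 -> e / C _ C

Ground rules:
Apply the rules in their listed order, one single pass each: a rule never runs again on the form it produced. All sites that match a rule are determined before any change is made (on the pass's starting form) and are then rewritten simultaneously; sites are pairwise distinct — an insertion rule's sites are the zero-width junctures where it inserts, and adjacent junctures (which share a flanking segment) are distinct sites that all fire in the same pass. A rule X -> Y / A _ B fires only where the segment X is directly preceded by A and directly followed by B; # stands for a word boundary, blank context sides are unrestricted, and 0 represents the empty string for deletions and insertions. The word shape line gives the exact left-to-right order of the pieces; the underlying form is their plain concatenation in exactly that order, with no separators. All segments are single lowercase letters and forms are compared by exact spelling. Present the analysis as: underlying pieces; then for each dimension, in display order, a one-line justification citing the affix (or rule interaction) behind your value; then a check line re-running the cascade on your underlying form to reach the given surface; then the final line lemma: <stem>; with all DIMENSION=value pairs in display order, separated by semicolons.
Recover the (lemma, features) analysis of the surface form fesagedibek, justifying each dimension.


underlying: fs-agdi-bk
SUR=lu - signalled by the affix fs-
RANK=du - signalled by the affix -bk
check: fsagdibk -> fesagedibek
lemma: agdi; SUR=lu; RANK=du


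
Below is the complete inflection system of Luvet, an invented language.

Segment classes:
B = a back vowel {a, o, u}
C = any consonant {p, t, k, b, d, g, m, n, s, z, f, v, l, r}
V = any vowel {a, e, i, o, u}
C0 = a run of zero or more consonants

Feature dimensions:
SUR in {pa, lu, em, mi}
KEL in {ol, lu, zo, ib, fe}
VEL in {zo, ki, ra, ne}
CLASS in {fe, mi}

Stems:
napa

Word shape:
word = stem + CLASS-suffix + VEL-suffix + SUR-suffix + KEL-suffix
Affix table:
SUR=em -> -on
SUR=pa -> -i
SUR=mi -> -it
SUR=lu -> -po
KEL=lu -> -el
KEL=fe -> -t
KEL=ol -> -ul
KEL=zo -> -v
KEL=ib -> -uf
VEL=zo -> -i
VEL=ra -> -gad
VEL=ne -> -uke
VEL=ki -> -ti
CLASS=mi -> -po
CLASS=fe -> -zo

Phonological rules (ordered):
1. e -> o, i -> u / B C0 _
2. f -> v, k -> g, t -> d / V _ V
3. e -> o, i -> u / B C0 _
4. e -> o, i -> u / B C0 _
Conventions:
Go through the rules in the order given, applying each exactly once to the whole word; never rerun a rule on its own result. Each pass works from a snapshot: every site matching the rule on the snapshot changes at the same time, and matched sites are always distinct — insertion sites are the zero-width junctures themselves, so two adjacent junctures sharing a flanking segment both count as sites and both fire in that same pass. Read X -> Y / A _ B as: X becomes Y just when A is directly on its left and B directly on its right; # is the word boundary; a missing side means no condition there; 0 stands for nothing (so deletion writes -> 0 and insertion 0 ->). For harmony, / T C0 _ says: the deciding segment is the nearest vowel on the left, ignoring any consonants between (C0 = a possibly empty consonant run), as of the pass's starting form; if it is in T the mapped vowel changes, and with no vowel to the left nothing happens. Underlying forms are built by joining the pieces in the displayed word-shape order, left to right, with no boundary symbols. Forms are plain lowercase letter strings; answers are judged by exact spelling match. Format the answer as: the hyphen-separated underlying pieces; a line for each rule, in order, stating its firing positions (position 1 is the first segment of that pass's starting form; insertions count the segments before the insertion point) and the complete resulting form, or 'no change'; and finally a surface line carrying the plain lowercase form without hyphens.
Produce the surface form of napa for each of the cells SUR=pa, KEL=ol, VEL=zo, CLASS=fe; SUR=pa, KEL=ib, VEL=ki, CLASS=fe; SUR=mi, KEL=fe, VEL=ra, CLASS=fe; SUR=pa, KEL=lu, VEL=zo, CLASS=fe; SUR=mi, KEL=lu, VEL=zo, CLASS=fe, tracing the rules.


cell SUR=pa, KEL=ol, VEL=zo, CLASS=fe:
underlying: napa-zo-i-i-ul
1. e -> o, i -> u / B C0 _: fires at position(s) 7: napazouiul
2. f -> v, k -> g, t -> d / V _ V: no change
3. e -> o, i -> u / B C0 _: fires at position(s) 8: napazouuul
4. e -> o, i -> u / B C0 _: no change
surface: napazouuul

cell SUR=pa, KEL=ib, VEL=ki, CLASS=fe:
underlying: napa-zo-ti-i-uf
1. e -> o, i -> u / B C0 _: fires at position(s) 8: napazotuiuf
2. f -> v, k -> g, t -> d / V _ V: fires at position(s) 7: napazoduiuf
3. e -> o, i -> u / B C0 _: fires at position(s) 9: napazoduuuf
4. e -> o, i -> u / B C0 _: no change
surface: napazoduuuf

cell SUR=mi, KEL=fe, VEL=ra, CLASS=fe:
underlying: napa-zo-gad-it-t
1. e -> o, i -> u / B C0 _: fires at position(s) 10: napazogadutt
2. f -> v, k -> g, t -> d / V _ V: no change
3. e -> o, i -> u / B C0 _: no change
4. e -> o, i -> u / B C0 _: no change
surface: napazogadutt

cell SUR=pa, KEL=lu, VEL=zo, CLASS=fe:
underlying: napa-zo-i-i-el
1. e -> o, i -> u / B C0 _: fires at position(s) 7: napazouiel
2. f -> v, k -> g, t -> d / V _ V: no change
3. e -> o, i -> u / B C0 _: fires at position(s) 8: napazouuel
4. e -> o, i -> u / B C0 _: fires at position(s) 9: napazouuol
surface: napazouuol

cell SUR=mi, KEL=lu, VEL=zo, CLASS=fe:
underlying: napa-zo-i-it-el
1. e -> o, i -> u / B C0 _: fires at position(s) 7: napazouitel
2. f -> v, k -> g, t -> d / V _ V: fires at position(s) 9: napazouidel
3. e -> o, i -> u / B C0 _: fires at position(s) 8: napazouudel
4. e -> o, i -> u / B C0 _: fires at position(s) 10: napazouudol
surface: napazouudol


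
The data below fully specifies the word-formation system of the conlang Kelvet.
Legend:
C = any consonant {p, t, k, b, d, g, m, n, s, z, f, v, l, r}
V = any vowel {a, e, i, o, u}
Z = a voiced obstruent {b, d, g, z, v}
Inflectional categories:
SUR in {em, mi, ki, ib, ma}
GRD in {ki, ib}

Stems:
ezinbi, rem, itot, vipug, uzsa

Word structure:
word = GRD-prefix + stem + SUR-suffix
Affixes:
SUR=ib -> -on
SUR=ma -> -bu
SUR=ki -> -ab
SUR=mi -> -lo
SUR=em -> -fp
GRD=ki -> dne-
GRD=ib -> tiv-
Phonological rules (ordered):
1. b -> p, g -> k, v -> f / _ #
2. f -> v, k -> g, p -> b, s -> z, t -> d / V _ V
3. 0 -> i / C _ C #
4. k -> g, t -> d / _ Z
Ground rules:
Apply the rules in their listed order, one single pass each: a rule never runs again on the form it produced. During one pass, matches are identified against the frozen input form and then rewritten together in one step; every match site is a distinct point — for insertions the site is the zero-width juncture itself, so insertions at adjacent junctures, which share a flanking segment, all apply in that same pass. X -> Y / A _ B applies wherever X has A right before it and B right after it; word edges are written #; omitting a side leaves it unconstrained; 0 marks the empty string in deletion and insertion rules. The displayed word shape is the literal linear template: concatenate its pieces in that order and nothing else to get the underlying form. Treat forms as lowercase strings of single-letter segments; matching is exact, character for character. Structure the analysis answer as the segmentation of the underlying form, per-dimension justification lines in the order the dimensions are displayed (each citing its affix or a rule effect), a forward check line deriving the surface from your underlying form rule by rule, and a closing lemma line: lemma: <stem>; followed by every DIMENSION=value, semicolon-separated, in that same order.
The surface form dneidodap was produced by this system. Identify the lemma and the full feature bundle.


underlying: dne-itot-ab
SUR=ki - signalled by the affix -ab
GRD=ki - signalled by the affix dne-
check: dneitotab -> dneitotap -> dneidodap -> dneidodap -> dneidodap
lemma: itot; SUR=ki; GRD=ki


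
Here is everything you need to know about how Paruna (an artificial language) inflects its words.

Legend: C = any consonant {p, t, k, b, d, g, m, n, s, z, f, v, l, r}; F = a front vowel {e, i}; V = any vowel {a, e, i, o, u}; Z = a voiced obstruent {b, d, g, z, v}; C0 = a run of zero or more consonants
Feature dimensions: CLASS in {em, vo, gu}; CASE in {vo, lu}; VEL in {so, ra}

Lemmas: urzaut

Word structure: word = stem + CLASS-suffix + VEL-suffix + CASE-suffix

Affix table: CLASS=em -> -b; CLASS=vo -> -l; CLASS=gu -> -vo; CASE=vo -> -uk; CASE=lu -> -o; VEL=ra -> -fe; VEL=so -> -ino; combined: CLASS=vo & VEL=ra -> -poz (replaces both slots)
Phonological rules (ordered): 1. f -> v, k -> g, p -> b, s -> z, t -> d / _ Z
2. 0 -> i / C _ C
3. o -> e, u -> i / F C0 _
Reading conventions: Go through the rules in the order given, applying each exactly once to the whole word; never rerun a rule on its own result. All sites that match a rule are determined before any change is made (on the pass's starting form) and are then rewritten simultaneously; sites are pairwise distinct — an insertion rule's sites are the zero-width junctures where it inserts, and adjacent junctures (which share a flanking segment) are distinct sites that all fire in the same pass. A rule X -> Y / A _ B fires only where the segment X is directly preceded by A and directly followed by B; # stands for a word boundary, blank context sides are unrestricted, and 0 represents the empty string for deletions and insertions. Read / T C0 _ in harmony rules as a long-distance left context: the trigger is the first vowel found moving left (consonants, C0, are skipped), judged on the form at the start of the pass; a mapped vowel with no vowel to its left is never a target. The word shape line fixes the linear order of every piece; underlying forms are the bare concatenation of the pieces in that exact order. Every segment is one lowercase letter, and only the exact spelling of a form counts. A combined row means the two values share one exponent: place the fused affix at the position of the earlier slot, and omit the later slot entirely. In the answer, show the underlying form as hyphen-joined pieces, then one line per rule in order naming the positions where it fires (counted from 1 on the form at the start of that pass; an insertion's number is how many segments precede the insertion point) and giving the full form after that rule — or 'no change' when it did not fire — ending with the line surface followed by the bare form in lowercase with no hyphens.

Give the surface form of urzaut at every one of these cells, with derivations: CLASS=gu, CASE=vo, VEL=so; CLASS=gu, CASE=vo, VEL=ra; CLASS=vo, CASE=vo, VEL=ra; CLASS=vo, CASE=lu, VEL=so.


cell CLASS=gu, CASE=vo, VEL=so:
underlying: urzaut-vo-ino-uk
1. f -> v, k -> g, p -> b, s -> z, t -> d / _ Z: fires at position(s) 6: urzaudvoinouk
2. 0 -> i / C _ C: inserts after position(s) 2, 6: urizaudivoinouk
3. o -> e, u -> i / F C0 _: fires at position(s) 10, 13: urizaudiveineuk
surface: urizaudiveineuk

cell CLASS=gu, CASE=vo, VEL=ra:
underlying: urzaut-vo-fe-uk
1. f -> v, k -> g, p -> b, s -> z, t -> d / _ Z: fires at position(s) 6: urzaudvofeuk
2. 0 -> i / C _ C: inserts after position(s) 2, 6: urizaudivofeuk
3. o -> e, u -> i / F C0 _: fires at position(s) 10, 13: urizaudivefeik
surface: urizaudivefeik

cell CLASS=vo, CASE=vo, VEL=ra:
underlying: urzaut-poz-uk
1. f -> v, k -> g, p -> b, s -> z, t -> d / _ Z: no change
2. 0 -> i / C _ C: inserts after position(s) 2, 6: urizautipozuk
3. o -> e, u -> i / F C0 _: fires at position(s) 10: urizautipezuk
surface: urizautipezuk

cell CLASS=vo, CASE=lu, VEL=so:
underlying: urzaut-l-ino-o
1. f -> v, k -> g, p -> b, s -> z, t -> d / _ Z: no change
2. 0 -> i / C _ C: inserts after position(s) 2, 6: urizautilinoo
3. o -> e, u -> i / F C0 _: fires at position(s) 12: urizautilineo
surface: urizautilineo


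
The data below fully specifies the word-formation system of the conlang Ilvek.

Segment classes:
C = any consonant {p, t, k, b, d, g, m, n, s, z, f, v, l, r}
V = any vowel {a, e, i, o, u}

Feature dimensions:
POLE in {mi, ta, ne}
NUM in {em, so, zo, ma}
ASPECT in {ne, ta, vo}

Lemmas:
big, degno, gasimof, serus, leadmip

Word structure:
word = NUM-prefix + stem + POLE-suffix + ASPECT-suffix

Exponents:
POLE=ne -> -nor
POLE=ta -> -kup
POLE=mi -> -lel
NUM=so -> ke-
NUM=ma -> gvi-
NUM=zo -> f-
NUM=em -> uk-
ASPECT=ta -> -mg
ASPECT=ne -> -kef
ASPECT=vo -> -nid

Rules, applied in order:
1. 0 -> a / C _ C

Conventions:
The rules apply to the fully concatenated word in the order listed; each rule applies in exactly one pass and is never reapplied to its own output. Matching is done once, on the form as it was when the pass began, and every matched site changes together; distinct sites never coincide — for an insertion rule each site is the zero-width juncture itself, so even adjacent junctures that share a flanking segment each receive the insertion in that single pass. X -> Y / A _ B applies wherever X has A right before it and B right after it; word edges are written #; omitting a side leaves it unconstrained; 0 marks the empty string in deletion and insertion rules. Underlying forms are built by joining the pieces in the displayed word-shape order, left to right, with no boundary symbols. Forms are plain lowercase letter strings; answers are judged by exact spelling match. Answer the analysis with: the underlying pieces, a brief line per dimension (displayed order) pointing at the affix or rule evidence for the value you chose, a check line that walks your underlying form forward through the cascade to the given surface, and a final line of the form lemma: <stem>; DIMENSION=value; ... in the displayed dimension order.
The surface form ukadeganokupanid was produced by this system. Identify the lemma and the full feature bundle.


underlying: uk-degno-kup-nid
POLE=ta - signalled by the affix -kup
NUM=em - signalled by the affix uk-
ASPECT=vo - signalled by the affix -nid
check: ukdegnokupnid -> ukadeganokupanid
lemma: degno; POLE=ta; NUM=em; ASPECT=vo


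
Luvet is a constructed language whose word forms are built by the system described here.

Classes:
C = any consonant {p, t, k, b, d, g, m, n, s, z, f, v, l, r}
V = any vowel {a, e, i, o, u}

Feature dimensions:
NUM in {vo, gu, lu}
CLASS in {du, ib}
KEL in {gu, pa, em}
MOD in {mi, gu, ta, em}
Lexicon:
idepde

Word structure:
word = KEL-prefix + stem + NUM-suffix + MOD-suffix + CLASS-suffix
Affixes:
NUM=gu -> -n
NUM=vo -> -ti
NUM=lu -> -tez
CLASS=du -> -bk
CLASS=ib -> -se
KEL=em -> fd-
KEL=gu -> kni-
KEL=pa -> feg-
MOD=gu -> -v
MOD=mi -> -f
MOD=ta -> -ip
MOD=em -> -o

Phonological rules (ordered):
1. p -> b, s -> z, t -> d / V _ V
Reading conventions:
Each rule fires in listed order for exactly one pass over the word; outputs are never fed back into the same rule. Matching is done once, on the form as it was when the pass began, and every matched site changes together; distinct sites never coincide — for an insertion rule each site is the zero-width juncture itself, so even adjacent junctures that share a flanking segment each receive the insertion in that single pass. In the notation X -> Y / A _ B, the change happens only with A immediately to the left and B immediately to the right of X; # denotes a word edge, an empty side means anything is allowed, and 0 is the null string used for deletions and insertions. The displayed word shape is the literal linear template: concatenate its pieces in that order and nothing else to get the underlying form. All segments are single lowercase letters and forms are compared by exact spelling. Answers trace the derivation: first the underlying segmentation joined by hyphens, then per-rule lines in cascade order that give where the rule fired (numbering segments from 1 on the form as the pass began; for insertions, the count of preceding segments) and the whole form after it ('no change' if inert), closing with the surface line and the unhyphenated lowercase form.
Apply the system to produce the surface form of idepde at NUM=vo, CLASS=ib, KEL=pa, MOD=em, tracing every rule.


underlying: feg-idepde-ti-o-se
1. p -> b, s -> z, t -> d / V _ V: fires at position(s) 10, 13: fegidepdedioze
surface: fegidepdedioze


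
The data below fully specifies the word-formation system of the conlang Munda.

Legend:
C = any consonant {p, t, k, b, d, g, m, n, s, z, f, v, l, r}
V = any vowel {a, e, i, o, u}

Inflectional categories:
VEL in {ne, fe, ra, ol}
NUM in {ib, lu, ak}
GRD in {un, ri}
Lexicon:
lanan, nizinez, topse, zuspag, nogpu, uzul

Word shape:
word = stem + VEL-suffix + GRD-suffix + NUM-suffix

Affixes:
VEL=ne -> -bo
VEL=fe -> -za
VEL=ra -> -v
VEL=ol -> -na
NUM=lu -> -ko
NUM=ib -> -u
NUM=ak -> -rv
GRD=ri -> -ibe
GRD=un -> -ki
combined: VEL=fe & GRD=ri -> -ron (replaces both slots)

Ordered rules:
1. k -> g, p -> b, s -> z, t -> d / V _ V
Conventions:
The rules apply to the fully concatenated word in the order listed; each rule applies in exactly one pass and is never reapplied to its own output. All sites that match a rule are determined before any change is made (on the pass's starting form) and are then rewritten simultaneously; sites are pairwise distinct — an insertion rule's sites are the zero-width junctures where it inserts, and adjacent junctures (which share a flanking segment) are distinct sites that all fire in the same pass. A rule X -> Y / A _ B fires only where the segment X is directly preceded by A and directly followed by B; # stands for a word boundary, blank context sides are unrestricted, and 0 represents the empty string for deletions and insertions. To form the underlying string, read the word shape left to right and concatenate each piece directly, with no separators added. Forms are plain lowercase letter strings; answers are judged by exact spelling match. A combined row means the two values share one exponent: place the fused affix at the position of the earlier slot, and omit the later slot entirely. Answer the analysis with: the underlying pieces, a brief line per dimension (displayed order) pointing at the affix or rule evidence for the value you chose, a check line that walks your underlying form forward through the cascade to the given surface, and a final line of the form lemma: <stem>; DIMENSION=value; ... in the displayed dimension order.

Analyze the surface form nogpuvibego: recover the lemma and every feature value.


underlying: nogpu-v-ibe-ko
VEL=ra - signalled by the affix -v
NUM=lu - signalled by the affix -ko
GRD=ri - signalled by the affix -ibe
check: nogpuvibeko -> nogpuvibego
lemma: nogpu; VEL=ra; NUM=lu; GRD=ri


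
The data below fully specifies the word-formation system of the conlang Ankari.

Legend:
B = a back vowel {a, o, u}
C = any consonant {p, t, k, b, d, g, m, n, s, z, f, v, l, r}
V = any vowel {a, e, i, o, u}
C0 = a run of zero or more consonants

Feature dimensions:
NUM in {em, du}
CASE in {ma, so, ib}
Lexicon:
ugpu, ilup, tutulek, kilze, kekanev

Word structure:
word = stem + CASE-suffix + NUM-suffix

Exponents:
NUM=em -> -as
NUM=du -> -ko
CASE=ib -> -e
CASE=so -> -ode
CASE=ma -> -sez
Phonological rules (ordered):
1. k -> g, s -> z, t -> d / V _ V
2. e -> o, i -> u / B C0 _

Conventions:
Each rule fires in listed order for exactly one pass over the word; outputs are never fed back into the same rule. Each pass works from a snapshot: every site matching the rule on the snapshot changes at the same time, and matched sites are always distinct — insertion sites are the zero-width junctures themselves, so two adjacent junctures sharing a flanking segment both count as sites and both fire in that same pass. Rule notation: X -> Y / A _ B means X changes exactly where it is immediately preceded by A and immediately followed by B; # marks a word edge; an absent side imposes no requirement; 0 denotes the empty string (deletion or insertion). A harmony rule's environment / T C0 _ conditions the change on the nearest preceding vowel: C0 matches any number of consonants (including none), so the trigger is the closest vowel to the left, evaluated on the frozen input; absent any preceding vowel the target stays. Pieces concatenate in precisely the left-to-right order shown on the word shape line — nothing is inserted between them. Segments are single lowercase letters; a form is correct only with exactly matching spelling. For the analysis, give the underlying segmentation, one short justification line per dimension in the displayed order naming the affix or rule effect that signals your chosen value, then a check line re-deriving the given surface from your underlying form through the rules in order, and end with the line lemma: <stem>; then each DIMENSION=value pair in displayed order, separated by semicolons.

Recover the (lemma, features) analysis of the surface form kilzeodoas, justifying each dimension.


underlying: kilze-ode-as
NUM=em - signalled by the affix -as
CASE=so - signalled by the affix -ode
check: kilzeodeas -> kilzeodeas -> kilzeodoas
lemma: kilze; NUM=em; CASE=so


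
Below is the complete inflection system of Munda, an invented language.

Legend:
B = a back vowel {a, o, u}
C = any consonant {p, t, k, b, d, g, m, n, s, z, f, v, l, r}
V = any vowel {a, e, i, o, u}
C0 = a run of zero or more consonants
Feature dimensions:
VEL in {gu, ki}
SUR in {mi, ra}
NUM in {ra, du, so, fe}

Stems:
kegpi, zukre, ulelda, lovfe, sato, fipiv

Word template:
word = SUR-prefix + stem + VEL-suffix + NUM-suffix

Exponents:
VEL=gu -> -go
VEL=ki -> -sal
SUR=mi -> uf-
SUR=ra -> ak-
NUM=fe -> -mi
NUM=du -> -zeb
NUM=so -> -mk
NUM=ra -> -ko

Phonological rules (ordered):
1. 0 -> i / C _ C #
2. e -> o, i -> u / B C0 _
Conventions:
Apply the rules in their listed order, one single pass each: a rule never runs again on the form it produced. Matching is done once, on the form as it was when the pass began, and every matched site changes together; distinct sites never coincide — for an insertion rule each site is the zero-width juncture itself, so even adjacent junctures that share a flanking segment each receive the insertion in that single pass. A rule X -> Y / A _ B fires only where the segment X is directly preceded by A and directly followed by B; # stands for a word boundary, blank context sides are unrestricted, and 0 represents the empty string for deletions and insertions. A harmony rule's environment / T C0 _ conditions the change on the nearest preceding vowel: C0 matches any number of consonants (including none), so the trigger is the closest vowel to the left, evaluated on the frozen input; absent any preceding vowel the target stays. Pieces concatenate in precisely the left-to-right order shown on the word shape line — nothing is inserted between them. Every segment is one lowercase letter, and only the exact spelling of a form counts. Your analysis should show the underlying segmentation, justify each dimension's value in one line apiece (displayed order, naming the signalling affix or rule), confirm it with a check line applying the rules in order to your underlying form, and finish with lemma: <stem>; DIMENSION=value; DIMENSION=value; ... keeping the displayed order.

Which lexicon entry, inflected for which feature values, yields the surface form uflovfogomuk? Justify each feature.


underlying: uf-lovfe-go-mk
VEL=gu - signalled by the affix -go
SUR=mi - signalled by the affix uf-
NUM=so - signalled by the affix -mk
check: uflovfegomk -> uflovfegomik -> uflovfogomuk
lemma: lovfe; VEL=gu; SUR=mi; NUM=so


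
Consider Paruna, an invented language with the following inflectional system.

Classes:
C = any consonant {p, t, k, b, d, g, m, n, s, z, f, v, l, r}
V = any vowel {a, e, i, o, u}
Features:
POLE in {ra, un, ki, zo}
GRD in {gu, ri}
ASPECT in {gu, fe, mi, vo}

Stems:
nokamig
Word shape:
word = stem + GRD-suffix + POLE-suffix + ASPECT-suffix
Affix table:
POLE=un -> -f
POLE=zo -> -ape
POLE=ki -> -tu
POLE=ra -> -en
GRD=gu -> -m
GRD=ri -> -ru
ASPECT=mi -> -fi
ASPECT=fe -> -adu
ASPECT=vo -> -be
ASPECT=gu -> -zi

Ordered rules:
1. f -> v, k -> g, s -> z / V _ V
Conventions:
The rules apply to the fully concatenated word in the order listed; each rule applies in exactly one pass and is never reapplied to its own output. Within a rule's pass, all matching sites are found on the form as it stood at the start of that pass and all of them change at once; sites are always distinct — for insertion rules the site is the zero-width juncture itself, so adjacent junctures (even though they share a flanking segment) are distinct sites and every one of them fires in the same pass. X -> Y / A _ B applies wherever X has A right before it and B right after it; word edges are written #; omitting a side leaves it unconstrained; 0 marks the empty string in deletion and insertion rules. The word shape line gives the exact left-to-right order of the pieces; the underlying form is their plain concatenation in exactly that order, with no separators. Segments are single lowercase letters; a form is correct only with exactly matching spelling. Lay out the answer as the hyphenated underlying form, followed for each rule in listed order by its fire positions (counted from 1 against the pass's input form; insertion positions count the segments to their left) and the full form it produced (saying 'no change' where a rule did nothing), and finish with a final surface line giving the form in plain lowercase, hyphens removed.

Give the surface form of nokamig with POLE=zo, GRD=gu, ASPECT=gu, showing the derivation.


underlying: nokamig-m-ape-zi
1. f -> v, k -> g, s -> z / V _ V: fires at position(s) 3: nogamigmapezi
surface: nogamigmapezi


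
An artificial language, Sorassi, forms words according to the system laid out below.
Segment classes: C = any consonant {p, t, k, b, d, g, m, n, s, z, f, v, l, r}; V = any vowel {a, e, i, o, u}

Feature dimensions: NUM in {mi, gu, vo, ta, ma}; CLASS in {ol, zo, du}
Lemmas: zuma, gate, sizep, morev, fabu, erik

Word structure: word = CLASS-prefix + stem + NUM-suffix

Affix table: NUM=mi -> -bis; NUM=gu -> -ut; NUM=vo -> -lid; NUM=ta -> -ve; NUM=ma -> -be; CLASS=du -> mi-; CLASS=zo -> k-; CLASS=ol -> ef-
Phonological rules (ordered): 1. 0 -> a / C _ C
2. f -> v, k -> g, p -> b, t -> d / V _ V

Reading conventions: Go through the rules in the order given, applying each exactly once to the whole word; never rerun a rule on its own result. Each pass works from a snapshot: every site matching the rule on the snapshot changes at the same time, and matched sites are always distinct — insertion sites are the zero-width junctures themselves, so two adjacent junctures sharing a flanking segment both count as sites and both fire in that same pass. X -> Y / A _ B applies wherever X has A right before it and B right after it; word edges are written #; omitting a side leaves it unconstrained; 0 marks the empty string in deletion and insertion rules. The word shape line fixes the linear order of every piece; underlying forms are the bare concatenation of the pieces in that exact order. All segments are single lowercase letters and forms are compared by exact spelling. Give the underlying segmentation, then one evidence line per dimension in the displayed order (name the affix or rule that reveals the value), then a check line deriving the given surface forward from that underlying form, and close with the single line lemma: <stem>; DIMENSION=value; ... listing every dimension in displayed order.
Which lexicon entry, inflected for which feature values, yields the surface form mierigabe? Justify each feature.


underlying: mi-erik-be
NUM=ma - signalled by the affix -be
CLASS=du - signalled by the affix mi-
check: mierikbe -> mierikabe -> mierigabe
lemma: erik; NUM=ma; CLASS=du


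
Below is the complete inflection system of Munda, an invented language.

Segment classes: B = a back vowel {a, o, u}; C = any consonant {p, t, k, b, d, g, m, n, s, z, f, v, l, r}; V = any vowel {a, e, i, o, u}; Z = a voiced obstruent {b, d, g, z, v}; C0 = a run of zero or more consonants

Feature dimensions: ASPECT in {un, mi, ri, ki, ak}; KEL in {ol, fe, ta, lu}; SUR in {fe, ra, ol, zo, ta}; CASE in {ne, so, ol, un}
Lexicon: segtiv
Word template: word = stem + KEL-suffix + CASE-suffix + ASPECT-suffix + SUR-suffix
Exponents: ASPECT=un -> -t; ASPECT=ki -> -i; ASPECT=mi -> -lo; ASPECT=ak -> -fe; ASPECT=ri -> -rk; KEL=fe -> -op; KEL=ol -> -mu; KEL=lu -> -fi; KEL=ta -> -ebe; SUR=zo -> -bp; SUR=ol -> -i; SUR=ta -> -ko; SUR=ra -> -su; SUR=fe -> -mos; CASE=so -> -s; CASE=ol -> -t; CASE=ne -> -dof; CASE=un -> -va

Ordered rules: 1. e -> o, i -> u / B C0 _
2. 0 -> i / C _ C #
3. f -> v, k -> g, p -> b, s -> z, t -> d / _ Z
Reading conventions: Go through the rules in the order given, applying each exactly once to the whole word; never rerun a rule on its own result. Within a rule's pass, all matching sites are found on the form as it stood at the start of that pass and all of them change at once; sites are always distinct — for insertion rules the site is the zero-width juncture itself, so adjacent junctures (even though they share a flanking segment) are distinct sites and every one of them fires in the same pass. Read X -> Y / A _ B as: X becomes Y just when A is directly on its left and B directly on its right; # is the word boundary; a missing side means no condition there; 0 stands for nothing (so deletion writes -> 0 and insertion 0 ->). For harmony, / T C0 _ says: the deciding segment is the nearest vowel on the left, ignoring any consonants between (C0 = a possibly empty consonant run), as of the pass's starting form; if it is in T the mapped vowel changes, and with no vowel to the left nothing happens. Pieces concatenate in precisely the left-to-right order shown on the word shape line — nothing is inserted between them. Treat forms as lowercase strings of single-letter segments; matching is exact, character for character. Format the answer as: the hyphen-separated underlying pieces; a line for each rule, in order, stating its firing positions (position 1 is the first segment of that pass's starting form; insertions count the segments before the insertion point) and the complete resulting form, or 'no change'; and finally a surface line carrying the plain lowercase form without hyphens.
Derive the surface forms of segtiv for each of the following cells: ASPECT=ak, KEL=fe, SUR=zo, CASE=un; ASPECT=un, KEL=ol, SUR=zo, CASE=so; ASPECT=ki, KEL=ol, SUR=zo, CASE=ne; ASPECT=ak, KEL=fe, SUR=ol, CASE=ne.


cell ASPECT=ak, KEL=fe, SUR=zo, CASE=un:
underlying: segtiv-op-va-fe-bp
1. e -> o, i -> u / B C0 _: fires at position(s) 12: segtivopvafobp
2. 0 -> i / C _ C #: inserts after position(s) 13: segtivopvafobip
3. f -> v, k -> g, p -> b, s -> z, t -> d / _ Z: fires at position(s) 8: segtivobvafobip
surface: segtivobvafobip

cell ASPECT=un, KEL=ol, SUR=zo, CASE=so:
underlying: segtiv-mu-s-t-bp
1. e -> o, i -> u / B C0 _: no change
2. 0 -> i / C _ C #: inserts after position(s) 11: segtivmustbip
3. f -> v, k -> g, p -> b, s -> z, t -> d / _ Z: fires at position(s) 10: segtivmusdbip
surface: segtivmusdbip

cell ASPECT=ki, KEL=ol, SUR=zo, CASE=ne:
underlying: segtiv-mu-dof-i-bp
1. e -> o, i -> u / B C0 _: fires at position(s) 12: segtivmudofubp
2. 0 -> i / C _ C #: inserts after position(s) 13: segtivmudofubip
3. f -> v, k -> g, p -> b, s -> z, t -> d / _ Z: no change
surface: segtivmudofubip

cell ASPECT=ak, KEL=fe, SUR=ol, CASE=ne:
underlying: segtiv-op-dof-fe-i
1. e -> o, i -> u / B C0 _: fires at position(s) 13: segtivopdoffoi
2. 0 -> i / C _ C #: no change
3. f -> v, k -> g, p -> b, s -> z, t -> d / _ Z: fires at position(s) 8: segtivobdoffoi
surface: segtivobdoffoi
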